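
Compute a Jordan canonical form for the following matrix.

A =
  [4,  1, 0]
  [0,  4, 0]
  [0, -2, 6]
J_2(4) ⊕ J_1(6)

The characteristic polynomial is
  det(x·I − A) = x^3 - 14*x^2 + 64*x - 96 = (x - 6)*(x - 4)^2

Eigenvalues and multiplicities (the geometric multiplicity of λ is n − rank(A − λI), which equals the number of Jordan blocks for λ):
  λ = 4: algebraic multiplicity = 2, geometric multiplicity = 1
  λ = 6: algebraic multiplicity = 1, geometric multiplicity = 1

Determining the block sizes for each eigenvalue:
  λ = 4: one block (gm = 1), so the single block has size am = 2 → block sizes [2]
  λ = 6: one block (gm = 1), so the single block has size am = 1 → block sizes [1]

Assembling the blocks gives a Jordan form
J =
  [4, 1, 0]
  [0, 4, 0]
  [0, 0, 6]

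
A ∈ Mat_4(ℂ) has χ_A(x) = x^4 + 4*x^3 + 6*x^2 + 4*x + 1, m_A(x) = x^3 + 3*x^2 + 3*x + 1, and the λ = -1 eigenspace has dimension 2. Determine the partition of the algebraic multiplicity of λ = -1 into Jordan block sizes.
Block sizes for λ = -1: [3, 1]

Step 1 — from the characteristic polynomial, algebraic multiplicity of λ = -1 is 4. From dim ker(A − (-1)·I) = 2, there are exactly 2 Jordan blocks for λ = -1.
Step 2 — from the minimal polynomial, the factor (x + 1)^3 tells us the largest block for λ = -1 has size 3.
Step 3 — with total size 4, 2 blocks, and largest block 3, the block sizes (in nonincreasing order) are [3, 1].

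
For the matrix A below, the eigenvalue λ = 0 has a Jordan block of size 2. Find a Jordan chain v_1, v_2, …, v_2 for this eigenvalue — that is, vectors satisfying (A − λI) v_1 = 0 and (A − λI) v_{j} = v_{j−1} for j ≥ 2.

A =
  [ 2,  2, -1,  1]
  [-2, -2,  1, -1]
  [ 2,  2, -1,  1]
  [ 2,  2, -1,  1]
A Jordan chain for λ = 0 of length 2:
v_1 = (2, -2, 2, 2)ᵀ
v_2 = (1, 0, 0, 0)ᵀ

Let N = A − (0)·I. We want v_2 with N^2 v_2 = 0 but N^1 v_2 ≠ 0; then v_{j-1} := N · v_j for j = 2, …, 2.

Pick v_2 = (1, 0, 0, 0)ᵀ.
Then v_1 = N · v_2 = (2, -2, 2, 2)ᵀ.

Sanity check: (A − (0)·I) v_1 = (0, 0, 0, 0)ᵀ = 0. ✓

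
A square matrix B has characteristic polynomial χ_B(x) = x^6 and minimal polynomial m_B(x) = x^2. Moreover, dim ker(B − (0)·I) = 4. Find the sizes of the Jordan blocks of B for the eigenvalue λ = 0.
Block sizes for λ = 0: [2, 2, 1, 1]

Step 1 — from the characteristic polynomial, algebraic multiplicity of λ = 0 is 6. From dim ker(B − (0)·I) = 4, there are exactly 4 Jordan blocks for λ = 0.
Step 2 — from the minimal polynomial, the factor (x − 0)^2 tells us the largest block for λ = 0 has size 2.
Step 3 — with total size 6, 4 blocks, and largest block 2, the block sizes (in nonincreasing order) are [2, 2, 1, 1].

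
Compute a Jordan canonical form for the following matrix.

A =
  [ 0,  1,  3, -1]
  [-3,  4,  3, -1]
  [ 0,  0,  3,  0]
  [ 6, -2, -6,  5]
J_2(3) ⊕ J_1(3) ⊕ J_1(3)

The characteristic polynomial is
  det(x·I − A) = x^4 - 12*x^3 + 54*x^2 - 108*x + 81 = (x - 3)^4

Eigenvalues and multiplicities (the geometric multiplicity of λ is n − rank(A − λI), which equals the number of Jordan blocks for λ):
  λ = 3: algebraic multiplicity = 4, geometric multiplicity = 3

Determining the block sizes for each eigenvalue:
  λ = 3: 3 blocks summing to 4 forces exactly one block of size 2 and the rest size 1 → block sizes [2, 1, 1]

Assembling the blocks gives a Jordan form
J =
  [3, 1, 0, 0]
  [0, 3, 0, 0]
  [0, 0, 3, 0]
  [0, 0, 0, 3]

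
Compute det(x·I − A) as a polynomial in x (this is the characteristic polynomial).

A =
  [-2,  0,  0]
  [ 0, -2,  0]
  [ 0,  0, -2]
x^3 + 6*x^2 + 12*x + 8

Expanding det(x·I − A) (e.g. by cofactor expansion or by noting that A is similar to its Jordan form J, which has the same characteristic polynomial as A) gives
  χ_A(x) = x^3 + 6*x^2 + 12*x + 8
which factors as (x + 2)^3. The eigenvalues (with algebraic multiplicities) are λ = -2 with multiplicity 3.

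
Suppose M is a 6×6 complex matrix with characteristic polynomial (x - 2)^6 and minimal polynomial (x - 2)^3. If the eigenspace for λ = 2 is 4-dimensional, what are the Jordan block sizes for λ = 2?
Block sizes for λ = 2: [3, 1, 1, 1]

Step 1 — from the characteristic polynomial, algebraic multiplicity of λ = 2 is 6. From dim ker(M − (2)·I) = 4, there are exactly 4 Jordan blocks for λ = 2.
Step 2 — from the minimal polynomial, the factor (x − 2)^3 tells us the largest block for λ = 2 has size 3.
Step 3 — with total size 6, 4 blocks, and largest block 3, the block sizes (in nonincreasing order) are [3, 1, 1, 1].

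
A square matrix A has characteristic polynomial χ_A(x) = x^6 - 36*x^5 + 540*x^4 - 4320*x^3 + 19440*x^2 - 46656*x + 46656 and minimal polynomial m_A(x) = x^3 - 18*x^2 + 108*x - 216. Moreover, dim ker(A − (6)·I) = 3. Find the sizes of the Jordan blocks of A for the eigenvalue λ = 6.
Block sizes for λ = 6: [3, 2, 1]

Step 1 — from the characteristic polynomial, algebraic multiplicity of λ = 6 is 6. From dim ker(A − (6)·I) = 3, there are exactly 3 Jordan blocks for λ = 6.
Step 2 — from the minimal polynomial, the factor (x − 6)^3 tells us the largest block for λ = 6 has size 3.
Step 3 — with total size 6, 3 blocks, and largest block 3, the block sizes (in nonincreasing order) are [3, 2, 1].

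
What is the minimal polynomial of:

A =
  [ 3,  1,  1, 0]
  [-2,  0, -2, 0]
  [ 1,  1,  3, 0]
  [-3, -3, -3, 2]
x^2 - 4*x + 4

The characteristic polynomial is χ_A(x) = (x - 2)^4, so the eigenvalues are known. The minimal polynomial is
  m_A(x) = Π_λ (x − λ)^{k_λ}
where k_λ is the size of the *largest* Jordan block for λ (equivalently, the smallest k with (A − λI)^k v = 0 for every generalised eigenvector v of λ).

  λ = 2: largest Jordan block has size 2, contributing (x − 2)^2

So m_A(x) = (x - 2)^2 = x^2 - 4*x + 4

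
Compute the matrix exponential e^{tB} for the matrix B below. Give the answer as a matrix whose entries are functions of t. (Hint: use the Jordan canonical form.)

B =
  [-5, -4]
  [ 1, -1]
e^{tB} =
  [-2*t*exp(-3*t) + exp(-3*t), -4*t*exp(-3*t)]
  [t*exp(-3*t), 2*t*exp(-3*t) + exp(-3*t)]

Strategy: write B = P · J · P⁻¹ where J is a Jordan canonical form, so e^{tB} = P · e^{tJ} · P⁻¹, and e^{tJ} can be computed block-by-block.

B has Jordan form
J =
  [-3,  1]
  [ 0, -3]
(up to reordering of blocks).

Per-block formulas:
  For a 2×2 Jordan block J_2(-3): exp(t · J_2(-3)) = e^(-3t)·(I + t·N), where N is the 2×2 nilpotent shift.

After assembling e^{tJ} and conjugating by P, we get:

e^{tB} =
  [-2*t*exp(-3*t) + exp(-3*t), -4*t*exp(-3*t)]
  [t*exp(-3*t), 2*t*exp(-3*t) + exp(-3*t)]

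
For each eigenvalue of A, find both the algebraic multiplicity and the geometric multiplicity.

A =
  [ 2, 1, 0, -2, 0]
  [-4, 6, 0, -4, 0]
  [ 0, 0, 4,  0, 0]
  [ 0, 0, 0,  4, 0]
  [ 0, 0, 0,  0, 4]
λ = 4: alg = 5, geom = 4

Step 1 — factor the characteristic polynomial to read off the algebraic multiplicities:
  χ_A(x) = (x - 4)^5

Step 2 — compute geometric multiplicities via the rank-nullity identity g(λ) = n − rank(A − λI):
  rank(A − (4)·I) = 1, so dim ker(A − (4)·I) = n − 1 = 4

Summary:
  λ = 4: algebraic multiplicity = 5, geometric multiplicity = 4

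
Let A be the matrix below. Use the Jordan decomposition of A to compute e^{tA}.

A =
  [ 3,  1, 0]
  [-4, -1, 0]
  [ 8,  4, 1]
e^{tA} =
  [2*t*exp(t) + exp(t), t*exp(t), 0]
  [-4*t*exp(t), -2*t*exp(t) + exp(t), 0]
  [8*t*exp(t), 4*t*exp(t), exp(t)]

Strategy: write A = P · J · P⁻¹ where J is a Jordan canonical form, so e^{tA} = P · e^{tJ} · P⁻¹, and e^{tJ} can be computed block-by-block.

A has Jordan form
J =
  [1, 1, 0]
  [0, 1, 0]
  [0, 0, 1]
(up to reordering of blocks).

Per-block formulas:
  For a 1×1 block at λ = 1: exp(t · [1]) = [e^(1t)].
  For a 2×2 Jordan block J_2(1): exp(t · J_2(1)) = e^(1t)·(I + t·N), where N is the 2×2 nilpotent shift.

After assembling e^{tJ} and conjugating by P, we get:

e^{tA} =
  [2*t*exp(t) + exp(t), t*exp(t), 0]
  [-4*t*exp(t), -2*t*exp(t) + exp(t), 0]
  [8*t*exp(t), 4*t*exp(t), exp(t)]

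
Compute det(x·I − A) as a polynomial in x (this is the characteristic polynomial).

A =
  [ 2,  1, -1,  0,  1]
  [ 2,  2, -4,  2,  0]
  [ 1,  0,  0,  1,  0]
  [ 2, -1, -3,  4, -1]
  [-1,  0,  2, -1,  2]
x^5 - 10*x^4 + 40*x^3 - 80*x^2 + 80*x - 32

Expanding det(x·I − A) (e.g. by cofactor expansion or by noting that A is similar to its Jordan form J, which has the same characteristic polynomial as A) gives
  χ_A(x) = x^5 - 10*x^4 + 40*x^3 - 80*x^2 + 80*x - 32
which factors as (x - 2)^5. The eigenvalues (with algebraic multiplicities) are λ = 2 with multiplicity 5.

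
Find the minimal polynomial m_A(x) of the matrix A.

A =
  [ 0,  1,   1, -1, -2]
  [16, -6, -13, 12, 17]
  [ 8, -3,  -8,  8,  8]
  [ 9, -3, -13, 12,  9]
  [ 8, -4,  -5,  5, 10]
x^5 - 8*x^4 + 25*x^3 - 38*x^2 + 28*x - 8

The characteristic polynomial is χ_A(x) = (x - 2)^3*(x - 1)^2, so the eigenvalues are known. The minimal polynomial is
  m_A(x) = Π_λ (x − λ)^{k_λ}
where k_λ is the size of the *largest* Jordan block for λ (equivalently, the smallest k with (A − λI)^k v = 0 for every generalised eigenvector v of λ).

  λ = 1: largest Jordan block has size 2, contributing (x − 1)^2
  λ = 2: largest Jordan block has size 3, contributing (x − 2)^3

So m_A(x) = (x - 2)^3*(x - 1)^2 = x^5 - 8*x^4 + 25*x^3 - 38*x^2 + 28*x - 8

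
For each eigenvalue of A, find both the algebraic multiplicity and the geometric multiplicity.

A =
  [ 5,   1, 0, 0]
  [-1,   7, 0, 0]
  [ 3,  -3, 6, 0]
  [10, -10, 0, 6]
λ = 6: alg = 4, geom = 3

Step 1 — factor the characteristic polynomial to read off the algebraic multiplicities:
  χ_A(x) = (x - 6)^4

Step 2 — compute geometric multiplicities via the rank-nullity identity g(λ) = n − rank(A − λI):
  rank(A − (6)·I) = 1, so dim ker(A − (6)·I) = n − 1 = 3

Summary:
  λ = 6: algebraic multiplicity = 4, geometric multiplicity = 3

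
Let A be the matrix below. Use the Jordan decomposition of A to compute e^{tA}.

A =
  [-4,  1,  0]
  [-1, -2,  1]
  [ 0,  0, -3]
e^{tA} =
  [-t*exp(-3*t) + exp(-3*t), t*exp(-3*t), t^2*exp(-3*t)/2]
  [-t*exp(-3*t), t*exp(-3*t) + exp(-3*t), t^2*exp(-3*t)/2 + t*exp(-3*t)]
  [0, 0, exp(-3*t)]

Strategy: write A = P · J · P⁻¹ where J is a Jordan canonical form, so e^{tA} = P · e^{tJ} · P⁻¹, and e^{tJ} can be computed block-by-block.

A has Jordan form
J =
  [-3,  1,  0]
  [ 0, -3,  1]
  [ 0,  0, -3]
(up to reordering of blocks).

Per-block formulas:
  For a 3×3 Jordan block J_3(-3): exp(t · J_3(-3)) = e^(-3t)·(I + t·N + (t^2/2)·N^2), where N is the 3×3 nilpotent shift.

After assembling e^{tJ} and conjugating by P, we get:

e^{tA} =
  [-t*exp(-3*t) + exp(-3*t), t*exp(-3*t), t^2*exp(-3*t)/2]
  [-t*exp(-3*t), t*exp(-3*t) + exp(-3*t), t^2*exp(-3*t)/2 + t*exp(-3*t)]
  [0, 0, exp(-3*t)]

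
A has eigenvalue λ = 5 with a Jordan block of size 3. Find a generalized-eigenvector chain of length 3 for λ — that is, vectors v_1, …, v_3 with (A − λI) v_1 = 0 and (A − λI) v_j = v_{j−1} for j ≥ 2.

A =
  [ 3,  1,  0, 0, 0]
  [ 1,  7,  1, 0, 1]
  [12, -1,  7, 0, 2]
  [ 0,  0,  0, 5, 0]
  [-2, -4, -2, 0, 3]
A Jordan chain for λ = 5 of length 3:
v_1 = (5, 10, -5, 0, -20)ᵀ
v_2 = (-2, 1, 12, 0, -2)ᵀ
v_3 = (1, 0, 0, 0, 0)ᵀ

Let N = A − (5)·I. We want v_3 with N^3 v_3 = 0 but N^2 v_3 ≠ 0; then v_{j-1} := N · v_j for j = 3, …, 2.

Pick v_3 = (1, 0, 0, 0, 0)ᵀ.
Then v_2 = N · v_3 = (-2, 1, 12, 0, -2)ᵀ.
Then v_1 = N · v_2 = (5, 10, -5, 0, -20)ᵀ.

Sanity check: (A − (5)·I) v_1 = (0, 0, 0, 0, 0)ᵀ = 0. ✓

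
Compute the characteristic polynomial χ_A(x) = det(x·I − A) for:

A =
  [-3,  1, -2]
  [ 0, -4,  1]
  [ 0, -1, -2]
x^3 + 9*x^2 + 27*x + 27

Expanding det(x·I − A) (e.g. by cofactor expansion or by noting that A is similar to its Jordan form J, which has the same characteristic polynomial as A) gives
  χ_A(x) = x^3 + 9*x^2 + 27*x + 27
which factors as (x + 3)^3. The eigenvalues (with algebraic multiplicities) are λ = -3 with multiplicity 3.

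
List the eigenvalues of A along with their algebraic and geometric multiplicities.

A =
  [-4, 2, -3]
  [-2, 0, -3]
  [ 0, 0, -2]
λ = -2: alg = 3, geom = 2

Step 1 — factor the characteristic polynomial to read off the algebraic multiplicities:
  χ_A(x) = (x + 2)^3

Step 2 — compute geometric multiplicities via the rank-nullity identity g(λ) = n − rank(A − λI):
  rank(A − (-2)·I) = 1, so dim ker(A − (-2)·I) = n − 1 = 2

Summary:
  λ = -2: algebraic multiplicity = 3, geometric multiplicity = 2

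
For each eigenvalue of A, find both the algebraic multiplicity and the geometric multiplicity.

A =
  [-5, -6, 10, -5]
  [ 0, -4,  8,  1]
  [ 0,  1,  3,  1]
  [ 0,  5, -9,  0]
λ = -5: alg = 2, geom = 1; λ = 2: alg = 2, geom = 1

Step 1 — factor the characteristic polynomial to read off the algebraic multiplicities:
  χ_A(x) = (x - 2)^2*(x + 5)^2

Step 2 — compute geometric multiplicities via the rank-nullity identity g(λ) = n − rank(A − λI):
  rank(A − (-5)·I) = 3, so dim ker(A − (-5)·I) = n − 3 = 1
  rank(A − (2)·I) = 3, so dim ker(A − (2)·I) = n − 3 = 1

Summary:
  λ = -5: algebraic multiplicity = 2, geometric multiplicity = 1
  λ = 2: algebraic multiplicity = 2, geometric multiplicity = 1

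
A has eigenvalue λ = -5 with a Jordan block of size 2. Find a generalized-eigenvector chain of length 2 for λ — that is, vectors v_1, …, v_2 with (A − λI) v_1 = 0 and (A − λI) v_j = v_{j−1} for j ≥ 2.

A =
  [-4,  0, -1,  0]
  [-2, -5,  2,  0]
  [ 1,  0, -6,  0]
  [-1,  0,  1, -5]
A Jordan chain for λ = -5 of length 2:
v_1 = (1, -2, 1, -1)ᵀ
v_2 = (1, 0, 0, 0)ᵀ

Let N = A − (-5)·I. We want v_2 with N^2 v_2 = 0 but N^1 v_2 ≠ 0; then v_{j-1} := N · v_j for j = 2, …, 2.

Pick v_2 = (1, 0, 0, 0)ᵀ.
Then v_1 = N · v_2 = (1, -2, 1, -1)ᵀ.

Sanity check: (A − (-5)·I) v_1 = (0, 0, 0, 0)ᵀ = 0. ✓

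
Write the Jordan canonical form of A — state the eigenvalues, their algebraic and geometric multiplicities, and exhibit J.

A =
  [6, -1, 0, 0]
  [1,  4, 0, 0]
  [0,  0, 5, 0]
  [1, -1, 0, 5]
J_2(5) ⊕ J_1(5) ⊕ J_1(5)

The characteristic polynomial is
  det(x·I − A) = x^4 - 20*x^3 + 150*x^2 - 500*x + 625 = (x - 5)^4

Eigenvalues and multiplicities (the geometric multiplicity of λ is n − rank(A − λI), which equals the number of Jordan blocks for λ):
  λ = 5: algebraic multiplicity = 4, geometric multiplicity = 3

Determining the block sizes for each eigenvalue:
  λ = 5: 3 blocks summing to 4 forces exactly one block of size 2 and the rest size 1 → block sizes [2, 1, 1]

Assembling the blocks gives a Jordan form
J =
  [5, 1, 0, 0]
  [0, 5, 0, 0]
  [0, 0, 5, 0]
  [0, 0, 0, 5]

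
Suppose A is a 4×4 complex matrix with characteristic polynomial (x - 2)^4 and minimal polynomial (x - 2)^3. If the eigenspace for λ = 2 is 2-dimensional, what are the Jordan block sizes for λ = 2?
Block sizes for λ = 2: [3, 1]

Step 1 — from the characteristic polynomial, algebraic multiplicity of λ = 2 is 4. From dim ker(A − (2)·I) = 2, there are exactly 2 Jordan blocks for λ = 2.
Step 2 — from the minimal polynomial, the factor (x − 2)^3 tells us the largest block for λ = 2 has size 3.
Step 3 — with total size 4, 2 blocks, and largest block 3, the block sizes (in nonincreasing order) are [3, 1].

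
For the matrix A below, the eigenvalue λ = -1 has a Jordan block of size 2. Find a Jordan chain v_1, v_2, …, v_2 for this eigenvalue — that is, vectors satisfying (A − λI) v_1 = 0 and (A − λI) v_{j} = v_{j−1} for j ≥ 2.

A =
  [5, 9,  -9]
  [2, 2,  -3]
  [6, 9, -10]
A Jordan chain for λ = -1 of length 2:
v_1 = (6, 2, 6)ᵀ
v_2 = (1, 0, 0)ᵀ

Let N = A − (-1)·I. We want v_2 with N^2 v_2 = 0 but N^1 v_2 ≠ 0; then v_{j-1} := N · v_j for j = 2, …, 2.

Pick v_2 = (1, 0, 0)ᵀ.
Then v_1 = N · v_2 = (6, 2, 6)ᵀ.

Sanity check: (A − (-1)·I) v_1 = (0, 0, 0)ᵀ = 0. ✓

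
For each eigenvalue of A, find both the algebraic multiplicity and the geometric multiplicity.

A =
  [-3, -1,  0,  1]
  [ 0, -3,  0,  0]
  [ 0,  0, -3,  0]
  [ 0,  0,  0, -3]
λ = -3: alg = 4, geom = 3

Step 1 — factor the characteristic polynomial to read off the algebraic multiplicities:
  χ_A(x) = (x + 3)^4

Step 2 — compute geometric multiplicities via the rank-nullity identity g(λ) = n − rank(A − λI):
  rank(A − (-3)·I) = 1, so dim ker(A − (-3)·I) = n − 1 = 3

Summary:
  λ = -3: algebraic multiplicity = 4, geometric multiplicity = 3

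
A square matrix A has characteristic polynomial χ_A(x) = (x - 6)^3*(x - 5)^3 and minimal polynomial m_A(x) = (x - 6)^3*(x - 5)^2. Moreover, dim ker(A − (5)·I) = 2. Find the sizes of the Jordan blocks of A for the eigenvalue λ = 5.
Block sizes for λ = 5: [2, 1]

Step 1 — from the characteristic polynomial, algebraic multiplicity of λ = 5 is 3. From dim ker(A − (5)·I) = 2, there are exactly 2 Jordan blocks for λ = 5.
Step 2 — from the minimal polynomial, the factor (x − 5)^2 tells us the largest block for λ = 5 has size 2.
Step 3 — with total size 3, 2 blocks, and largest block 2, the block sizes (in nonincreasing order) are [2, 1].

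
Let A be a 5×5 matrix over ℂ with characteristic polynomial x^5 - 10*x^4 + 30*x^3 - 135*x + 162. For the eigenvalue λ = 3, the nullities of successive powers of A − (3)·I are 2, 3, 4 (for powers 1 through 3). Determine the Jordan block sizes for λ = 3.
Block sizes for λ = 3: [3, 1]

From the dimensions of kernels of powers, the number of Jordan blocks of size at least j is d_j − d_{j−1} where d_j = dim ker(N^j) (with d_0 = 0). Computing the differences gives [2, 1, 1].
The number of blocks of size exactly k is (#blocks of size ≥ k) − (#blocks of size ≥ k + 1), so the partition is: 1 block(s) of size 1, 1 block(s) of size 3.
In nonincreasing order the block sizes are [3, 1].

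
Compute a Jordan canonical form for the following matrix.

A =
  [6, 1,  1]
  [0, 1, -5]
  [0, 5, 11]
J_2(6) ⊕ J_1(6)

The characteristic polynomial is
  det(x·I − A) = x^3 - 18*x^2 + 108*x - 216 = (x - 6)^3

Eigenvalues and multiplicities (the geometric multiplicity of λ is n − rank(A − λI), which equals the number of Jordan blocks for λ):
  λ = 6: algebraic multiplicity = 3, geometric multiplicity = 2

Determining the block sizes for each eigenvalue:
  λ = 6: 2 blocks summing to 3 forces exactly one block of size 2 and the rest size 1 → block sizes [2, 1]

Assembling the blocks gives a Jordan form
J =
  [6, 1, 0]
  [0, 6, 0]
  [0, 0, 6]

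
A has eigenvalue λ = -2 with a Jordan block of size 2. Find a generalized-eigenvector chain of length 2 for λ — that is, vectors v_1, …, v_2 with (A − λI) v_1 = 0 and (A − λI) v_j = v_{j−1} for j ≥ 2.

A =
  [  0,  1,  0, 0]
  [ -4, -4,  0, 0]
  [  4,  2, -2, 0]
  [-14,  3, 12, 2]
A Jordan chain for λ = -2 of length 2:
v_1 = (5, -10, 10, -5)ᵀ
v_2 = (1, 3, 0, 0)ᵀ

Let N = A − (-2)·I. We want v_2 with N^2 v_2 = 0 but N^1 v_2 ≠ 0; then v_{j-1} := N · v_j for j = 2, …, 2.

Pick v_2 = (1, 3, 0, 0)ᵀ.
Then v_1 = N · v_2 = (5, -10, 10, -5)ᵀ.

Sanity check: (A − (-2)·I) v_1 = (0, 0, 0, 0)ᵀ = 0. ✓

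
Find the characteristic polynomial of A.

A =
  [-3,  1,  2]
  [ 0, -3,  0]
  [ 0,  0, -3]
x^3 + 9*x^2 + 27*x + 27

Expanding det(x·I − A) (e.g. by cofactor expansion or by noting that A is similar to its Jordan form J, which has the same characteristic polynomial as A) gives
  χ_A(x) = x^3 + 9*x^2 + 27*x + 27
which factors as (x + 3)^3. The eigenvalues (with algebraic multiplicities) are λ = -3 with multiplicity 3.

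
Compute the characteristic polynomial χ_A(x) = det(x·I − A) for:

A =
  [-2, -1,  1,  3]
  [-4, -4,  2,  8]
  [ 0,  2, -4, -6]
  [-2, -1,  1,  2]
x^4 + 8*x^3 + 24*x^2 + 32*x + 16

Expanding det(x·I − A) (e.g. by cofactor expansion or by noting that A is similar to its Jordan form J, which has the same characteristic polynomial as A) gives
  χ_A(x) = x^4 + 8*x^3 + 24*x^2 + 32*x + 16
which factors as (x + 2)^4. The eigenvalues (with algebraic multiplicities) are λ = -2 with multiplicity 4.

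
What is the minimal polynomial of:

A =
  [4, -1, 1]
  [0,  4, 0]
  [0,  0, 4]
x^2 - 8*x + 16

The characteristic polynomial is χ_A(x) = (x - 4)^3, so the eigenvalues are known. The minimal polynomial is
  m_A(x) = Π_λ (x − λ)^{k_λ}
where k_λ is the size of the *largest* Jordan block for λ (equivalently, the smallest k with (A − λI)^k v = 0 for every generalised eigenvector v of λ).

  λ = 4: largest Jordan block has size 2, contributing (x − 4)^2

So m_A(x) = (x - 4)^2 = x^2 - 8*x + 16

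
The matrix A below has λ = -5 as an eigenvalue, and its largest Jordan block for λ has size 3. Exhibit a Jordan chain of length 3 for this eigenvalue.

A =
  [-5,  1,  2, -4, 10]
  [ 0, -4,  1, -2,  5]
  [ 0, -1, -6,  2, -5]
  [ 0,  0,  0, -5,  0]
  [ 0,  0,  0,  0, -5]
A Jordan chain for λ = -5 of length 3:
v_1 = (-1, 0, 0, 0, 0)ᵀ
v_2 = (1, 1, -1, 0, 0)ᵀ
v_3 = (0, 1, 0, 0, 0)ᵀ

Let N = A − (-5)·I. We want v_3 with N^3 v_3 = 0 but N^2 v_3 ≠ 0; then v_{j-1} := N · v_j for j = 3, …, 2.

Pick v_3 = (0, 1, 0, 0, 0)ᵀ.
Then v_2 = N · v_3 = (1, 1, -1, 0, 0)ᵀ.
Then v_1 = N · v_2 = (-1, 0, 0, 0, 0)ᵀ.

Sanity check: (A − (-5)·I) v_1 = (0, 0, 0, 0, 0)ᵀ = 0. ✓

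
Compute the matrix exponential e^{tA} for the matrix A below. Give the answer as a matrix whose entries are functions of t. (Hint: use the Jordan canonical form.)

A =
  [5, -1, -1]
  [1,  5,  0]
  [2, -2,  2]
e^{tA} =
  [-t^2*exp(4*t) + t*exp(4*t) + exp(4*t), -t*exp(4*t), t^2*exp(4*t)/2 - t*exp(4*t)]
  [t^2*exp(4*t) + t*exp(4*t), t*exp(4*t) + exp(4*t), -t^2*exp(4*t)/2]
  [-2*t^2*exp(4*t) + 2*t*exp(4*t), -2*t*exp(4*t), t^2*exp(4*t) - 2*t*exp(4*t) + exp(4*t)]

Strategy: write A = P · J · P⁻¹ where J is a Jordan canonical form, so e^{tA} = P · e^{tJ} · P⁻¹, and e^{tJ} can be computed block-by-block.

A has Jordan form
J =
  [4, 1, 0]
  [0, 4, 1]
  [0, 0, 4]
(up to reordering of blocks).

Per-block formulas:
  For a 3×3 Jordan block J_3(4): exp(t · J_3(4)) = e^(4t)·(I + t·N + (t^2/2)·N^2), where N is the 3×3 nilpotent shift.

After assembling e^{tJ} and conjugating by P, we get:

e^{tA} =
  [-t^2*exp(4*t) + t*exp(4*t) + exp(4*t), -t*exp(4*t), t^2*exp(4*t)/2 - t*exp(4*t)]
  [t^2*exp(4*t) + t*exp(4*t), t*exp(4*t) + exp(4*t), -t^2*exp(4*t)/2]
  [-2*t^2*exp(4*t) + 2*t*exp(4*t), -2*t*exp(4*t), t^2*exp(4*t) - 2*t*exp(4*t) + exp(4*t)]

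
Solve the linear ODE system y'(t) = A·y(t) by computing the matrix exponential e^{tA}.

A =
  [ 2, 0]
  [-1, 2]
e^{tA} =
  [exp(2*t), 0]
  [-t*exp(2*t), exp(2*t)]

Strategy: write A = P · J · P⁻¹ where J is a Jordan canonical form, so e^{tA} = P · e^{tJ} · P⁻¹, and e^{tJ} can be computed block-by-block.

A has Jordan form
J =
  [2, 1]
  [0, 2]
(up to reordering of blocks).

Per-block formulas:
  For a 2×2 Jordan block J_2(2): exp(t · J_2(2)) = e^(2t)·(I + t·N), where N is the 2×2 nilpotent shift.

After assembling e^{tJ} and conjugating by P, we get:

e^{tA} =
  [exp(2*t), 0]
  [-t*exp(2*t), exp(2*t)]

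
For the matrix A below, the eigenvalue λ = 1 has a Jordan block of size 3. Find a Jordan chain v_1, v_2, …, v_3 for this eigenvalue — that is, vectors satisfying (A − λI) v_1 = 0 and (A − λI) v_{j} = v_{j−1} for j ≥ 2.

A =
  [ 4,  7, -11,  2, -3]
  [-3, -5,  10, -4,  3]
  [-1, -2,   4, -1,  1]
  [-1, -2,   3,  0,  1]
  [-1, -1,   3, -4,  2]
A Jordan chain for λ = 1 of length 3:
v_1 = (1, 0, 0, 0, 1)ᵀ
v_2 = (-11, 10, 3, 3, 3)ᵀ
v_3 = (0, 0, 1, 0, 0)ᵀ

Let N = A − (1)·I. We want v_3 with N^3 v_3 = 0 but N^2 v_3 ≠ 0; then v_{j-1} := N · v_j for j = 3, …, 2.

Pick v_3 = (0, 0, 1, 0, 0)ᵀ.
Then v_2 = N · v_3 = (-11, 10, 3, 3, 3)ᵀ.
Then v_1 = N · v_2 = (1, 0, 0, 0, 1)ᵀ.

Sanity check: (A − (1)·I) v_1 = (0, 0, 0, 0, 0)ᵀ = 0. ✓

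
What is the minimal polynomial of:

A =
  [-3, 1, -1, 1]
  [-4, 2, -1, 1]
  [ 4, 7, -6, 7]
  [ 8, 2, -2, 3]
x^3 + 5*x^2 + 3*x - 9

The characteristic polynomial is χ_A(x) = (x - 1)^2*(x + 3)^2, so the eigenvalues are known. The minimal polynomial is
  m_A(x) = Π_λ (x − λ)^{k_λ}
where k_λ is the size of the *largest* Jordan block for λ (equivalently, the smallest k with (A − λI)^k v = 0 for every generalised eigenvector v of λ).

  λ = -3: largest Jordan block has size 2, contributing (x + 3)^2
  λ = 1: largest Jordan block has size 1, contributing (x − 1)

So m_A(x) = (x - 1)*(x + 3)^2 = x^3 + 5*x^2 + 3*x - 9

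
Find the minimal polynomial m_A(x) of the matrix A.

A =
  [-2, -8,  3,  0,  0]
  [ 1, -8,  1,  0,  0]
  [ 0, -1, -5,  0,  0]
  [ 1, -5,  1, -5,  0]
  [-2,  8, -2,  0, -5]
x^3 + 15*x^2 + 75*x + 125

The characteristic polynomial is χ_A(x) = (x + 5)^5, so the eigenvalues are known. The minimal polynomial is
  m_A(x) = Π_λ (x − λ)^{k_λ}
where k_λ is the size of the *largest* Jordan block for λ (equivalently, the smallest k with (A − λI)^k v = 0 for every generalised eigenvector v of λ).

  λ = -5: largest Jordan block has size 3, contributing (x + 5)^3

So m_A(x) = (x + 5)^3 = x^3 + 15*x^2 + 75*x + 125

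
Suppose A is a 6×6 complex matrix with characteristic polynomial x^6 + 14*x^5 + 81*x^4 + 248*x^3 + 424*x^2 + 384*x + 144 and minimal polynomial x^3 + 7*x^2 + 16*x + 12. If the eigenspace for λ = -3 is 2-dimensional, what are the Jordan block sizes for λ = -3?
Block sizes for λ = -3: [1, 1]

Step 1 — from the characteristic polynomial, algebraic multiplicity of λ = -3 is 2. From dim ker(A − (-3)·I) = 2, there are exactly 2 Jordan blocks for λ = -3.
Step 2 — from the minimal polynomial, the factor (x + 3) tells us the largest block for λ = -3 has size 1.
Step 3 — with total size 2, 2 blocks, and largest block 1, the block sizes (in nonincreasing order) are [1, 1].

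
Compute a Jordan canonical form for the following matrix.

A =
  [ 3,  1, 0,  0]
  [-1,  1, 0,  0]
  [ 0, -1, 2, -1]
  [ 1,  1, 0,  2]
J_2(2) ⊕ J_2(2)

The characteristic polynomial is
  det(x·I − A) = x^4 - 8*x^3 + 24*x^2 - 32*x + 16 = (x - 2)^4

Eigenvalues and multiplicities (the geometric multiplicity of λ is n − rank(A − λI), which equals the number of Jordan blocks for λ):
  λ = 2: algebraic multiplicity = 4, geometric multiplicity = 2

Determining the block sizes for each eigenvalue:
  λ = 2: with am = 4 and gm = 2, the partition is not yet determined (e.g. several partitions of 4 into 2 parts exist). Let N = A − (2)·I. Computing rank(N^1) = 2, rank(N^2) = 0; the number of blocks of size ≥ j is rank(N^{j−1}) − rank(N^j), giving [2, 2]. So we have 2 block(s) of size 2 → block sizes [2, 2]

Assembling the blocks gives a Jordan form
J =
  [2, 1, 0, 0]
  [0, 2, 0, 0]
  [0, 0, 2, 1]
  [0, 0, 0, 2]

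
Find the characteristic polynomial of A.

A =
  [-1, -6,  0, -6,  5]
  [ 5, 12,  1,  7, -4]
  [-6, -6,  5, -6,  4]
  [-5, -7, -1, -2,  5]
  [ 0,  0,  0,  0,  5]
x^5 - 19*x^4 + 130*x^3 - 350*x^2 + 125*x + 625

Expanding det(x·I − A) (e.g. by cofactor expansion or by noting that A is similar to its Jordan form J, which has the same characteristic polynomial as A) gives
  χ_A(x) = x^5 - 19*x^4 + 130*x^3 - 350*x^2 + 125*x + 625
which factors as (x - 5)^4*(x + 1). The eigenvalues (with algebraic multiplicities) are λ = -1 with multiplicity 1, λ = 5 with multiplicity 4.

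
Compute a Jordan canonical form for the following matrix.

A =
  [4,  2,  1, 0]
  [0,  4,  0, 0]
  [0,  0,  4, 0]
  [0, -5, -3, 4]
J_2(4) ⊕ J_2(4)

The characteristic polynomial is
  det(x·I − A) = x^4 - 16*x^3 + 96*x^2 - 256*x + 256 = (x - 4)^4

Eigenvalues and multiplicities (the geometric multiplicity of λ is n − rank(A − λI), which equals the number of Jordan blocks for λ):
  λ = 4: algebraic multiplicity = 4, geometric multiplicity = 2

Determining the block sizes for each eigenvalue:
  λ = 4: with am = 4 and gm = 2, the partition is not yet determined (e.g. several partitions of 4 into 2 parts exist). Let N = A − (4)·I. Computing rank(N^1) = 2, rank(N^2) = 0; the number of blocks of size ≥ j is rank(N^{j−1}) − rank(N^j), giving [2, 2]. So we have 2 block(s) of size 2 → block sizes [2, 2]

Assembling the blocks gives a Jordan form
J =
  [4, 1, 0, 0]
  [0, 4, 0, 0]
  [0, 0, 4, 1]
  [0, 0, 0, 4]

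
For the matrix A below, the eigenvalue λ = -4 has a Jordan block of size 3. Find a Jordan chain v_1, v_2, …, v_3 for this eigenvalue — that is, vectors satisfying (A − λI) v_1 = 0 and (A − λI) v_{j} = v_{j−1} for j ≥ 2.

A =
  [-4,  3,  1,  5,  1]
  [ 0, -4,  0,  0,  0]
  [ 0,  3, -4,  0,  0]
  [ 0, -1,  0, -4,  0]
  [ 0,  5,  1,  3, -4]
A Jordan chain for λ = -4 of length 3:
v_1 = (3, 0, 0, 0, 0)ᵀ
v_2 = (3, 0, 3, -1, 5)ᵀ
v_3 = (0, 1, 0, 0, 0)ᵀ

Let N = A − (-4)·I. We want v_3 with N^3 v_3 = 0 but N^2 v_3 ≠ 0; then v_{j-1} := N · v_j for j = 3, …, 2.

Pick v_3 = (0, 1, 0, 0, 0)ᵀ.
Then v_2 = N · v_3 = (3, 0, 3, -1, 5)ᵀ.
Then v_1 = N · v_2 = (3, 0, 0, 0, 0)ᵀ.

Sanity check: (A − (-4)·I) v_1 = (0, 0, 0, 0, 0)ᵀ = 0. ✓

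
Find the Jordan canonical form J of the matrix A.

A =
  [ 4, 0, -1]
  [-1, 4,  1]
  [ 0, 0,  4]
J_3(4)

The characteristic polynomial is
  det(x·I − A) = x^3 - 12*x^2 + 48*x - 64 = (x - 4)^3

Eigenvalues and multiplicities (the geometric multiplicity of λ is n − rank(A − λI), which equals the number of Jordan blocks for λ):
  λ = 4: algebraic multiplicity = 3, geometric multiplicity = 1

Determining the block sizes for each eigenvalue:
  λ = 4: one block (gm = 1), so the single block has size am = 3 → block sizes [3]

Assembling the blocks gives a Jordan form
J =
  [4, 1, 0]
  [0, 4, 1]
  [0, 0, 4]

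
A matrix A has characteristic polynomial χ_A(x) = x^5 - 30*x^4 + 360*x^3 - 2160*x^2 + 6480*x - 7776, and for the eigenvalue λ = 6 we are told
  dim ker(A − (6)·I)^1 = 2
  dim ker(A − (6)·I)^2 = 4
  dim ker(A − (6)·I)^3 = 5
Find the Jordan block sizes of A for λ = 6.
Block sizes for λ = 6: [3, 2]

From the dimensions of kernels of powers, the number of Jordan blocks of size at least j is d_j − d_{j−1} where d_j = dim ker(N^j) (with d_0 = 0). Computing the differences gives [2, 2, 1].
The number of blocks of size exactly k is (#blocks of size ≥ k) − (#blocks of size ≥ k + 1), so the partition is: 1 block(s) of size 2, 1 block(s) of size 3.
In nonincreasing order the block sizes are [3, 2].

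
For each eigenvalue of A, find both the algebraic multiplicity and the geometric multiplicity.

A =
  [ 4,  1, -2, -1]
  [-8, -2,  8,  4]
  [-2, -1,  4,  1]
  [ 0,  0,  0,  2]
λ = 2: alg = 4, geom = 3

Step 1 — factor the characteristic polynomial to read off the algebraic multiplicities:
  χ_A(x) = (x - 2)^4

Step 2 — compute geometric multiplicities via the rank-nullity identity g(λ) = n − rank(A − λI):
  rank(A − (2)·I) = 1, so dim ker(A − (2)·I) = n − 1 = 3

Summary:
  λ = 2: algebraic multiplicity = 4, geometric multiplicity = 3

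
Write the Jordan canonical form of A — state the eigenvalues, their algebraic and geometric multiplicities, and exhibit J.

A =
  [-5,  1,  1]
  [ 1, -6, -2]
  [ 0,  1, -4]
J_3(-5)

The characteristic polynomial is
  det(x·I − A) = x^3 + 15*x^2 + 75*x + 125 = (x + 5)^3

Eigenvalues and multiplicities (the geometric multiplicity of λ is n − rank(A − λI), which equals the number of Jordan blocks for λ):
  λ = -5: algebraic multiplicity = 3, geometric multiplicity = 1

Determining the block sizes for each eigenvalue:
  λ = -5: one block (gm = 1), so the single block has size am = 3 → block sizes [3]

Assembling the blocks gives a Jordan form
J =
  [-5,  1,  0]
  [ 0, -5,  1]
  [ 0,  0, -5]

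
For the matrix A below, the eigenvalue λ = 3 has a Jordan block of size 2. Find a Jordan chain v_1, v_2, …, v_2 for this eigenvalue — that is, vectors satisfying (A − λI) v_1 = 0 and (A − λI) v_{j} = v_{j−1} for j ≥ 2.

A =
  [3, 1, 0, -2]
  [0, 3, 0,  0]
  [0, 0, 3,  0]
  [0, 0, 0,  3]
A Jordan chain for λ = 3 of length 2:
v_1 = (1, 0, 0, 0)ᵀ
v_2 = (0, 1, 0, 0)ᵀ

Let N = A − (3)·I. We want v_2 with N^2 v_2 = 0 but N^1 v_2 ≠ 0; then v_{j-1} := N · v_j for j = 2, …, 2.

Pick v_2 = (0, 1, 0, 0)ᵀ.
Then v_1 = N · v_2 = (1, 0, 0, 0)ᵀ.

Sanity check: (A − (3)·I) v_1 = (0, 0, 0, 0)ᵀ = 0. ✓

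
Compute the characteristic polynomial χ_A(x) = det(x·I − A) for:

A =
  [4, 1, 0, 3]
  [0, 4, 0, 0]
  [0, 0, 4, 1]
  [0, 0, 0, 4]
x^4 - 16*x^3 + 96*x^2 - 256*x + 256

Expanding det(x·I − A) (e.g. by cofactor expansion or by noting that A is similar to its Jordan form J, which has the same characteristic polynomial as A) gives
  χ_A(x) = x^4 - 16*x^3 + 96*x^2 - 256*x + 256
which factors as (x - 4)^4. The eigenvalues (with algebraic multiplicities) are λ = 4 with multiplicity 4.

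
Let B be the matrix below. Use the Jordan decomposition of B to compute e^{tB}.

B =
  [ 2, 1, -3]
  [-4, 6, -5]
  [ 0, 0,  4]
e^{tB} =
  [-2*t*exp(4*t) + exp(4*t), t*exp(4*t), t^2*exp(4*t)/2 - 3*t*exp(4*t)]
  [-4*t*exp(4*t), 2*t*exp(4*t) + exp(4*t), t^2*exp(4*t) - 5*t*exp(4*t)]
  [0, 0, exp(4*t)]

Strategy: write B = P · J · P⁻¹ where J is a Jordan canonical form, so e^{tB} = P · e^{tJ} · P⁻¹, and e^{tJ} can be computed block-by-block.

B has Jordan form
J =
  [4, 1, 0]
  [0, 4, 1]
  [0, 0, 4]
(up to reordering of blocks).

Per-block formulas:
  For a 3×3 Jordan block J_3(4): exp(t · J_3(4)) = e^(4t)·(I + t·N + (t^2/2)·N^2), where N is the 3×3 nilpotent shift.

After assembling e^{tJ} and conjugating by P, we get:

e^{tB} =
  [-2*t*exp(4*t) + exp(4*t), t*exp(4*t), t^2*exp(4*t)/2 - 3*t*exp(4*t)]
  [-4*t*exp(4*t), 2*t*exp(4*t) + exp(4*t), t^2*exp(4*t) - 5*t*exp(4*t)]
  [0, 0, exp(4*t)]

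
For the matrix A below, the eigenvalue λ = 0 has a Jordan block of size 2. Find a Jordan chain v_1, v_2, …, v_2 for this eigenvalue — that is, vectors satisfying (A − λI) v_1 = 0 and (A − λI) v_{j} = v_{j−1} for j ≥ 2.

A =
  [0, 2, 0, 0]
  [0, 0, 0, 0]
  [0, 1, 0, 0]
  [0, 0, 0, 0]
A Jordan chain for λ = 0 of length 2:
v_1 = (2, 0, 1, 0)ᵀ
v_2 = (0, 1, 0, 0)ᵀ

Let N = A − (0)·I. We want v_2 with N^2 v_2 = 0 but N^1 v_2 ≠ 0; then v_{j-1} := N · v_j for j = 2, …, 2.

Pick v_2 = (0, 1, 0, 0)ᵀ.
Then v_1 = N · v_2 = (2, 0, 1, 0)ᵀ.

Sanity check: (A − (0)·I) v_1 = (0, 0, 0, 0)ᵀ = 0. ✓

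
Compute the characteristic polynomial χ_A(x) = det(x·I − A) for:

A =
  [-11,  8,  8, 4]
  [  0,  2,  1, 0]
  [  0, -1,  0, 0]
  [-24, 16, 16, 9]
x^4 - 6*x^2 + 8*x - 3

Expanding det(x·I − A) (e.g. by cofactor expansion or by noting that A is similar to its Jordan form J, which has the same characteristic polynomial as A) gives
  χ_A(x) = x^4 - 6*x^2 + 8*x - 3
which factors as (x - 1)^3*(x + 3). The eigenvalues (with algebraic multiplicities) are λ = -3 with multiplicity 1, λ = 1 with multiplicity 3.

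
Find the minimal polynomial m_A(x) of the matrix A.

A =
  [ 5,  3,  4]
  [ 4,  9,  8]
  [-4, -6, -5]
x^2 - 6*x + 9

The characteristic polynomial is χ_A(x) = (x - 3)^3, so the eigenvalues are known. The minimal polynomial is
  m_A(x) = Π_λ (x − λ)^{k_λ}
where k_λ is the size of the *largest* Jordan block for λ (equivalently, the smallest k with (A − λI)^k v = 0 for every generalised eigenvector v of λ).

  λ = 3: largest Jordan block has size 2, contributing (x − 3)^2

So m_A(x) = (x - 3)^2 = x^2 - 6*x + 9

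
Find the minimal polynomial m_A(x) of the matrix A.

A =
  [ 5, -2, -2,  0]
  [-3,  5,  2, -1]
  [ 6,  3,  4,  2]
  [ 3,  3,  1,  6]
x^3 - 15*x^2 + 75*x - 125

The characteristic polynomial is χ_A(x) = (x - 5)^4, so the eigenvalues are known. The minimal polynomial is
  m_A(x) = Π_λ (x − λ)^{k_λ}
where k_λ is the size of the *largest* Jordan block for λ (equivalently, the smallest k with (A − λI)^k v = 0 for every generalised eigenvector v of λ).

  λ = 5: largest Jordan block has size 3, contributing (x − 5)^3

So m_A(x) = (x - 5)^3 = x^3 - 15*x^2 + 75*x - 125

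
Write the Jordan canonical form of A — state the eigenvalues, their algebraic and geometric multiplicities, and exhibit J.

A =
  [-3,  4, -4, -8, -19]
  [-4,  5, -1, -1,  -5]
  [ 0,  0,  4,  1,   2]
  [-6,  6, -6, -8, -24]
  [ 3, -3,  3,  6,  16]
J_2(1) ⊕ J_2(4) ⊕ J_1(4)

The characteristic polynomial is
  det(x·I − A) = x^5 - 14*x^4 + 73*x^3 - 172*x^2 + 176*x - 64 = (x - 4)^3*(x - 1)^2

Eigenvalues and multiplicities (the geometric multiplicity of λ is n − rank(A − λI), which equals the number of Jordan blocks for λ):
  λ = 1: algebraic multiplicity = 2, geometric multiplicity = 1
  λ = 4: algebraic multiplicity = 3, geometric multiplicity = 2

Determining the block sizes for each eigenvalue:
  λ = 1: one block (gm = 1), so the single block has size am = 2 → block sizes [2]
  λ = 4: 2 blocks summing to 3 forces exactly one block of size 2 and the rest size 1 → block sizes [2, 1]

Assembling the blocks gives a Jordan form
J =
  [1, 1, 0, 0, 0]
  [0, 1, 0, 0, 0]
  [0, 0, 4, 1, 0]
  [0, 0, 0, 4, 0]
  [0, 0, 0, 0, 4]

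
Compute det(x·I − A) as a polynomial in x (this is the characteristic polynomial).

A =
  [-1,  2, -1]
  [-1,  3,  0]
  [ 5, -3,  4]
x^3 - 6*x^2 + 12*x - 8

Expanding det(x·I − A) (e.g. by cofactor expansion or by noting that A is similar to its Jordan form J, which has the same characteristic polynomial as A) gives
  χ_A(x) = x^3 - 6*x^2 + 12*x - 8
which factors as (x - 2)^3. The eigenvalues (with algebraic multiplicities) are λ = 2 with multiplicity 3.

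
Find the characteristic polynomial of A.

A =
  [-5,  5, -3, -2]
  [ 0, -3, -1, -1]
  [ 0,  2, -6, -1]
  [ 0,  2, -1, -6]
x^4 + 20*x^3 + 150*x^2 + 500*x + 625

Expanding det(x·I − A) (e.g. by cofactor expansion or by noting that A is similar to its Jordan form J, which has the same characteristic polynomial as A) gives
  χ_A(x) = x^4 + 20*x^3 + 150*x^2 + 500*x + 625
which factors as (x + 5)^4. The eigenvalues (with algebraic multiplicities) are λ = -5 with multiplicity 4.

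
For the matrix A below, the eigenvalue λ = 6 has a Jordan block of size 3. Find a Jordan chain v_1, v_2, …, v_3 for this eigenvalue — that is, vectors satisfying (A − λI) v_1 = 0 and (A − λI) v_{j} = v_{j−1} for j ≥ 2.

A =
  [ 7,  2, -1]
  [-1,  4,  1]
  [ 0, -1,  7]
A Jordan chain for λ = 6 of length 3:
v_1 = (-1, 1, 1)ᵀ
v_2 = (1, -1, 0)ᵀ
v_3 = (1, 0, 0)ᵀ

Let N = A − (6)·I. We want v_3 with N^3 v_3 = 0 but N^2 v_3 ≠ 0; then v_{j-1} := N · v_j for j = 3, …, 2.

Pick v_3 = (1, 0, 0)ᵀ.
Then v_2 = N · v_3 = (1, -1, 0)ᵀ.
Then v_1 = N · v_2 = (-1, 1, 1)ᵀ.

Sanity check: (A − (6)·I) v_1 = (0, 0, 0)ᵀ = 0. ✓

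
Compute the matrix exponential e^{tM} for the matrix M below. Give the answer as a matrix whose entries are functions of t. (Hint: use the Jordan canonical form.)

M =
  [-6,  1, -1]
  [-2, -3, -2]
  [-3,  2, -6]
e^{tM} =
  [t^2*exp(-5*t) - t*exp(-5*t) + exp(-5*t), -t^2*exp(-5*t)/2 + t*exp(-5*t), -t*exp(-5*t)]
  [2*t^2*exp(-5*t) - 2*t*exp(-5*t), -t^2*exp(-5*t) + 2*t*exp(-5*t) + exp(-5*t), -2*t*exp(-5*t)]
  [t^2*exp(-5*t) - 3*t*exp(-5*t), -t^2*exp(-5*t)/2 + 2*t*exp(-5*t), -t*exp(-5*t) + exp(-5*t)]

Strategy: write M = P · J · P⁻¹ where J is a Jordan canonical form, so e^{tM} = P · e^{tJ} · P⁻¹, and e^{tJ} can be computed block-by-block.

M has Jordan form
J =
  [-5,  1,  0]
  [ 0, -5,  1]
  [ 0,  0, -5]
(up to reordering of blocks).

Per-block formulas:
  For a 3×3 Jordan block J_3(-5): exp(t · J_3(-5)) = e^(-5t)·(I + t·N + (t^2/2)·N^2), where N is the 3×3 nilpotent shift.

After assembling e^{tJ} and conjugating by P, we get:

e^{tM} =
  [t^2*exp(-5*t) - t*exp(-5*t) + exp(-5*t), -t^2*exp(-5*t)/2 + t*exp(-5*t), -t*exp(-5*t)]
  [2*t^2*exp(-5*t) - 2*t*exp(-5*t), -t^2*exp(-5*t) + 2*t*exp(-5*t) + exp(-5*t), -2*t*exp(-5*t)]
  [t^2*exp(-5*t) - 3*t*exp(-5*t), -t^2*exp(-5*t)/2 + 2*t*exp(-5*t), -t*exp(-5*t) + exp(-5*t)]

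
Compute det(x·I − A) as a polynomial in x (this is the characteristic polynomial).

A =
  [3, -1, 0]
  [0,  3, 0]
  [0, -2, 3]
x^3 - 9*x^2 + 27*x - 27

Expanding det(x·I − A) (e.g. by cofactor expansion or by noting that A is similar to its Jordan form J, which has the same characteristic polynomial as A) gives
  χ_A(x) = x^3 - 9*x^2 + 27*x - 27
which factors as (x - 3)^3. The eigenvalues (with algebraic multiplicities) are λ = 3 with multiplicity 3.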